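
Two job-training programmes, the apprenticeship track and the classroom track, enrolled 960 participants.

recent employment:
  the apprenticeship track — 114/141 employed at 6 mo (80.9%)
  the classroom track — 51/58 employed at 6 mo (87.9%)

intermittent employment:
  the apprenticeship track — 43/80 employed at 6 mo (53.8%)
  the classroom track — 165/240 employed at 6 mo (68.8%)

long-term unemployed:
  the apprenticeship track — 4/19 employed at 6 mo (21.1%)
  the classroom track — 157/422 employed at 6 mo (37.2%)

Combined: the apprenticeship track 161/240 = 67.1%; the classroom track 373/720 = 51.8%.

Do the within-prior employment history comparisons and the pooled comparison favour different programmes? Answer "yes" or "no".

yes

Within each prior employment history level (recent employment 80.9% vs 87.9%; intermittent employment 53.8% vs 68.8%; long-term unemployed 21.1% vs 37.2%), the classroom track has the higher rate every time. Pooled: 67.1% vs 51.8% — the apprenticeship track has the higher rate overall. The two comparisons disagree.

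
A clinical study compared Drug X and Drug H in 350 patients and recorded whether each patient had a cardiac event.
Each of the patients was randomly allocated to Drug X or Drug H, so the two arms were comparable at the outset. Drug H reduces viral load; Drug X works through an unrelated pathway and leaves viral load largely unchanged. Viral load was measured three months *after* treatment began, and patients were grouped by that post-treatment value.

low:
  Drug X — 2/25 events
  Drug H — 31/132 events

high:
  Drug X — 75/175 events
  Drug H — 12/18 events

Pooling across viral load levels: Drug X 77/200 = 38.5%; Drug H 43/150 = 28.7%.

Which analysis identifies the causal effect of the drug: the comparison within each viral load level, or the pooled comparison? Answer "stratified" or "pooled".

The viral load-specific comparison favours Drug X throughout, but the pooled figures favour Drug H. The question is whether to condition on viral load.
Because the drug influences viral load, viral load is a post-treatment mediator, not a confounder. Stratifying on it would bias the estimate; the causal effect is the crude pooled difference.
Pooled: Drug X 38.5% vs Drug H 28.7%; Drug H is lower overall.

pooled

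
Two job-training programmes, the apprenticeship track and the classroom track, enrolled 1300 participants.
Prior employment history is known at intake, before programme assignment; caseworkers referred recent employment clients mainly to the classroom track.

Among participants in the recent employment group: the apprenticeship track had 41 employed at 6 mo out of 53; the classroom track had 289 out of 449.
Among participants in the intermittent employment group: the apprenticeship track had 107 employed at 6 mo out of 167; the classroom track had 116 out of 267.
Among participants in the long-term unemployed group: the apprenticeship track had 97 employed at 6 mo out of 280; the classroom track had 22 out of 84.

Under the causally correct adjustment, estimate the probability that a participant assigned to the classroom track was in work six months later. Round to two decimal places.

Within every prior employment history level the apprenticeship track has the higher rate, yet pooled the classroom track does — Simpson's reversal.
Prior employment history is set before the programme has any effect — it is not caused by the programme — and it independently drives the outcome. That makes it a confounder, so the causal comparison is within prior employment history levels.
Standardising the classroom track to the population prior employment history mix: 0.386·289/449 + 0.334·116/267 + 0.280·22/84 = 0.467.

0.47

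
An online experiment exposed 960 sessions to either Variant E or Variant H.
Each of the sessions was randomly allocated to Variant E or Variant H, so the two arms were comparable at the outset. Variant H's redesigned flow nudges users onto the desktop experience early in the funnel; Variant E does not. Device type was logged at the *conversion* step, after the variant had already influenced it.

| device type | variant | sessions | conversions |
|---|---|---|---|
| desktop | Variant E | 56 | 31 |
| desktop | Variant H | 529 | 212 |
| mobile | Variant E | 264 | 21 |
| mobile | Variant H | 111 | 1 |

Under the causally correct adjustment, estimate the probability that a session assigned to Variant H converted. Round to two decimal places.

The stratified and pooled comparisons disagree (Variant E wins within each device type; Variant H wins overall), so the answer turns on the causal role of device type.
Device type is downstream of the variant. One should not condition on a consequence of treatment, so the overall rates are the right comparison.
So P(outcome | do(Variant H)) is just the pooled rate for Variant H: 213/640 = 0.333.

0.33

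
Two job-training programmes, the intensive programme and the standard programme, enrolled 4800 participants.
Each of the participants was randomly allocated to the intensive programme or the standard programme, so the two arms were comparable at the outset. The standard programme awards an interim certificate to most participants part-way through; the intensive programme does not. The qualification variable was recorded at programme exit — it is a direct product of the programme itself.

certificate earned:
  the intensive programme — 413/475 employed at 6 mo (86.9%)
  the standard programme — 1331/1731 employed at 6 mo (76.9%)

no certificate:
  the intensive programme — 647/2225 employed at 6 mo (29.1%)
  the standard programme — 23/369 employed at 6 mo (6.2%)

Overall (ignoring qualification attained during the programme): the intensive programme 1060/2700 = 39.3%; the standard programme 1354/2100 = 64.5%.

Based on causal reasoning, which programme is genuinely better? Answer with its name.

the standard programme

Stratifying would compare programmes among participants the programmes themselves sorted into qualification attained during the programme groups — a form of selection on an intermediate. The unconditioned pooled rates give the total causal effect.
Pooled: the intensive programme 39.3% vs the standard programme 64.5%; the standard programme is higher overall.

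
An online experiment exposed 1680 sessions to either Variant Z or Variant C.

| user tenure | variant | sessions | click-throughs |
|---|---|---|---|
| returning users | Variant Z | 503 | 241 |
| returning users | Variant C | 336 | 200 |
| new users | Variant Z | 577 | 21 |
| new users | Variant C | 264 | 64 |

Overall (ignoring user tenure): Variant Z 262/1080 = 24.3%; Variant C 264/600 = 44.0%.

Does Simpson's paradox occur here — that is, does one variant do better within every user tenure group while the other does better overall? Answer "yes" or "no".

Within each user tenure level (returning users 47.9% vs 59.5%; new users 3.6% vs 24.2%), Variant C has the higher rate every time. Pooled: 24.3% vs 44.0% — Variant C has the higher rate overall. They agree.

no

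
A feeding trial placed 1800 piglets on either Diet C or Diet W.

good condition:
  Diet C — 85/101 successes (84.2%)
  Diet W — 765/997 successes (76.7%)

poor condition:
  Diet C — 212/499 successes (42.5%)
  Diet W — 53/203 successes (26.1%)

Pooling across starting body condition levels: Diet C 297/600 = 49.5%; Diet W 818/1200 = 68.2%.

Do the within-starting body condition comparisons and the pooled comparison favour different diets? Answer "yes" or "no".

yes

Within each starting body condition level (good condition 84.2% vs 76.7%; poor condition 42.5% vs 26.1%), Diet C has the higher rate every time. Pooled: 49.5% vs 68.2% — Diet W has the higher rate overall. The two comparisons disagree.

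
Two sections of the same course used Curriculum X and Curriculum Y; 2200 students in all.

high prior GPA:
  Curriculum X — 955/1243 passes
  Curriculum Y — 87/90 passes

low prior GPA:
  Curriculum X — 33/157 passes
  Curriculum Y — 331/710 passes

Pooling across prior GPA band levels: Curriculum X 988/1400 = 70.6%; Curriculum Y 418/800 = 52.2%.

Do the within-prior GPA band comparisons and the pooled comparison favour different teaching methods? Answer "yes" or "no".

yes

Within each prior GPA band level (high prior GPA 76.8% vs 96.7%; low prior GPA 21.0% vs 46.6%), Curriculum Y has the higher rate every time. Pooled: 70.6% vs 52.2% — Curriculum X has the higher rate overall. The two comparisons disagree.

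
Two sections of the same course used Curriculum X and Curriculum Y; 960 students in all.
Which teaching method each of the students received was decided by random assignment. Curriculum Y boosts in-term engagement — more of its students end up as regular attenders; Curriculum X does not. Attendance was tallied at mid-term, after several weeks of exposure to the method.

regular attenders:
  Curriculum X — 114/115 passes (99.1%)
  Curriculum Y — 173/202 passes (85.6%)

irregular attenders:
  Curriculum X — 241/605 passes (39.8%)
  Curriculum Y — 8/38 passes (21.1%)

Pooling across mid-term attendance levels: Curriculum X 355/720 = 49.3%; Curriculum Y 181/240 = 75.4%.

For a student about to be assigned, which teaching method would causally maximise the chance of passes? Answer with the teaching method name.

The stratified and pooled comparisons disagree (Curriculum X wins within each mid-term attendance; Curriculum Y wins overall), so the answer turns on the causal role of mid-term attendance.
Because the teaching method influences mid-term attendance, mid-term attendance is a post-treatment mediator, not a confounder. Stratifying on it would bias the estimate; the causal effect is the crude pooled difference.
Pooled: Curriculum X 49.3% vs Curriculum Y 75.4%; Curriculum Y is higher overall.

Curriculum Y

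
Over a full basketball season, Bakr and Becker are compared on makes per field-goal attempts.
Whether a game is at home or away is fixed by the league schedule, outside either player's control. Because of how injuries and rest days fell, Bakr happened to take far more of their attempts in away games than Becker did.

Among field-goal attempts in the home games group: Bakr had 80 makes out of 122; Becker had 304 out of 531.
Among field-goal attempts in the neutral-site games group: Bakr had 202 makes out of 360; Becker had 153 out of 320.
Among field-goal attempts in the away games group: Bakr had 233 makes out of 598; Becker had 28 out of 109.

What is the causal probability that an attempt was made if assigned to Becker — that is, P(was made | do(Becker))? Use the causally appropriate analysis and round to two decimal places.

0.43

Within every game venue level Bakr has the higher rate, yet pooled Becker does — Simpson's reversal.
Here game venue is a common cause — it drives both which player a case falls under and the outcome. The crude comparison mixes populations; the stratum-specific rates are the causally relevant ones.
Standardising Becker to the population game venue mix: 0.320·304/531 + 0.333·153/320 + 0.347·28/109 = 0.432.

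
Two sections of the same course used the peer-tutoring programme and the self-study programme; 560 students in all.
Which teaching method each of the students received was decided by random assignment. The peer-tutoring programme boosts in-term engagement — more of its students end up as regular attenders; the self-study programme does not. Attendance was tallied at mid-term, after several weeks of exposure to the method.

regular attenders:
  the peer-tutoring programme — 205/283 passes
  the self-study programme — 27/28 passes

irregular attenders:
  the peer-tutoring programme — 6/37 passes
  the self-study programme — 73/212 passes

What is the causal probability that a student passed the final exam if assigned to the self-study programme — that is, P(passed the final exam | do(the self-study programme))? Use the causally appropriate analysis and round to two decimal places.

The mid-term attendance-specific comparison favours the self-study programme throughout, but the pooled figures favour the peer-tutoring programme. The question is whether to condition on mid-term attendance.
Mid-term attendance lies on the pathway teaching method → mid-term attendance → outcome, so adjusting for it blocks the indirect effect. For the total causal effect of teaching method, use the unadjusted pooled rates.
So P(outcome | do(the self-study programme)) is just the pooled rate for the self-study programme: 100/240 = 0.417.

0.42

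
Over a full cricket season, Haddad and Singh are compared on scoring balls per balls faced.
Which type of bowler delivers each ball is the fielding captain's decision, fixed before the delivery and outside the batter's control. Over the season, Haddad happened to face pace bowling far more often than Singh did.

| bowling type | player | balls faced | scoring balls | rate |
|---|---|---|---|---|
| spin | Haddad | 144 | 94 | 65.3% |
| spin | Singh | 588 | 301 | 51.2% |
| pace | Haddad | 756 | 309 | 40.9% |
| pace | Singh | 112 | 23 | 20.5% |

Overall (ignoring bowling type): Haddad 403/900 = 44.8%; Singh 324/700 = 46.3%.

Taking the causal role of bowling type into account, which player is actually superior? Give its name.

Haddad is higher inside every bowling type stratum but Singh is higher in aggregate. Whether to stratify depends on how bowling type relates to the player.
Bowling type differs across players for reasons unrelated to any effect of the player itself, and it separately predicts the outcome — a classic confounder. We must compare within bowling type levels.
Within each level — spin: 65.3% vs 51.2%; pace: 40.9% vs 20.5% — Haddad is higher every time.

Haddad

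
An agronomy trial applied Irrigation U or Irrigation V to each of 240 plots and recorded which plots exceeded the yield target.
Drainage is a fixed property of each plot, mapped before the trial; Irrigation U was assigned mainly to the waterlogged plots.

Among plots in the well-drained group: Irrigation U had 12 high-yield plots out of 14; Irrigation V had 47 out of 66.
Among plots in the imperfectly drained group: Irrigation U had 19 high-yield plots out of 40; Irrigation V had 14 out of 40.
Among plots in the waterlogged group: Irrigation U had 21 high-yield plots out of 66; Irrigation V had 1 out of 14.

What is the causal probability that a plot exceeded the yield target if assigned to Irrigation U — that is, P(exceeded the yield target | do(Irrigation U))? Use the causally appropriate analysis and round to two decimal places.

The stratified and pooled comparisons disagree (Irrigation U wins within each field drainage; Irrigation V wins overall), so the answer turns on the causal role of field drainage.
Nothing the irrigation does changes field drainage; the imbalance is an allocation artefact. With field drainage also predicting the outcome, the pooled figure is confounded, and the within-stratum comparison is the causal one.
Standardising Irrigation U to the population field drainage mix: 0.333·12/14 + 0.333·19/40 + 0.333·21/66 = 0.550.

0.55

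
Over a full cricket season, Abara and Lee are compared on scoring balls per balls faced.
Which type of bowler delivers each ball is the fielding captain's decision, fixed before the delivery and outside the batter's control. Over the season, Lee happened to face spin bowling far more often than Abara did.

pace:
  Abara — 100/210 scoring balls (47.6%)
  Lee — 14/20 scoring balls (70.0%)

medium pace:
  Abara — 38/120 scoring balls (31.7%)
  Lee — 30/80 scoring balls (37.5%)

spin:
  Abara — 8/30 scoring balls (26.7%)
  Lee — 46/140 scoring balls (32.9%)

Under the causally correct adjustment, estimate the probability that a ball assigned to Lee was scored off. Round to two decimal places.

0.49

Bowling type differs across players for reasons unrelated to any effect of the player itself, and it separately predicts the outcome — a classic confounder. We must compare within bowling type levels.
Standardising Lee to the population bowling type mix: 0.383·14/20 + 0.333·30/80 + 0.283·46/140 = 0.486.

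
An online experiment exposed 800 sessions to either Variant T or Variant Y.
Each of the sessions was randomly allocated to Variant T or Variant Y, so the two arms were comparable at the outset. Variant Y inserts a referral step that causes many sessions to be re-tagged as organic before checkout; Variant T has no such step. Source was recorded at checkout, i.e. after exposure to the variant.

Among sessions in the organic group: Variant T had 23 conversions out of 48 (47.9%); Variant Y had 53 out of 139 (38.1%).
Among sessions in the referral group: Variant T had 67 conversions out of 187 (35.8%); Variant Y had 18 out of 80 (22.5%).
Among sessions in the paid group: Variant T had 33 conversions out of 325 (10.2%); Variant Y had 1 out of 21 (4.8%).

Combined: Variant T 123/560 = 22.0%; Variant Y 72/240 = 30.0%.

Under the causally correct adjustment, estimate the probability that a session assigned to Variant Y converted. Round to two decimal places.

Within every traffic source level Variant T has the higher rate, yet pooled Variant Y does — Simpson's reversal.
Traffic source lies on the pathway variant → traffic source → outcome, so adjusting for it blocks the indirect effect. For the total causal effect of variant, use the unadjusted pooled rates.
So P(outcome | do(Variant Y)) is just the pooled rate for Variant Y: 72/240 = 0.300.

0.30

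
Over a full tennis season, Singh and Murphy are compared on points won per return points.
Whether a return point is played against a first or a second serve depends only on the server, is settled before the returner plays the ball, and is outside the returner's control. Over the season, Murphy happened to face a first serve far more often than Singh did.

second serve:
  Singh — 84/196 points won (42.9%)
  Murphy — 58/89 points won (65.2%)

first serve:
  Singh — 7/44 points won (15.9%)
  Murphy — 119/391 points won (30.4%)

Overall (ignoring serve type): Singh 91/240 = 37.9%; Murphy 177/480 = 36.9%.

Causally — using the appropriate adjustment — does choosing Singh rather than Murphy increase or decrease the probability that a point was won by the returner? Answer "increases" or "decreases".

decreases

Within every serve type level Murphy has the higher rate, yet pooled Singh does — Simpson's reversal.
The imbalance in serve type arose from how return points were allocated, not from anything the player did; and serve type independently affects the outcome. The pooled gap is confounded — condition on serve type.
Within each level — second serve: 42.9% vs 65.2%; first serve: 15.9% vs 30.4% — Murphy is higher every time.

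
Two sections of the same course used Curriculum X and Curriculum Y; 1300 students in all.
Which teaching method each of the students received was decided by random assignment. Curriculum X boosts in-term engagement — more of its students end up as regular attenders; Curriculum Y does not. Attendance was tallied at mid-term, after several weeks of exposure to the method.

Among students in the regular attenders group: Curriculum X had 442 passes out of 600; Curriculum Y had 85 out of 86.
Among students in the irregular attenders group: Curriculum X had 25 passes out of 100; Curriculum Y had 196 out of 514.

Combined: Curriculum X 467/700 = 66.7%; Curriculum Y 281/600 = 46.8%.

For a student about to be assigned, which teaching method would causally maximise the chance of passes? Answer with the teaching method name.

Curriculum X

Because the teaching method influences mid-term attendance, mid-term attendance is a post-treatment mediator, not a confounder. Stratifying on it would bias the estimate; the causal effect is the crude pooled difference.
Pooled: Curriculum X 66.7% vs Curriculum Y 46.8%; Curriculum X is higher overall.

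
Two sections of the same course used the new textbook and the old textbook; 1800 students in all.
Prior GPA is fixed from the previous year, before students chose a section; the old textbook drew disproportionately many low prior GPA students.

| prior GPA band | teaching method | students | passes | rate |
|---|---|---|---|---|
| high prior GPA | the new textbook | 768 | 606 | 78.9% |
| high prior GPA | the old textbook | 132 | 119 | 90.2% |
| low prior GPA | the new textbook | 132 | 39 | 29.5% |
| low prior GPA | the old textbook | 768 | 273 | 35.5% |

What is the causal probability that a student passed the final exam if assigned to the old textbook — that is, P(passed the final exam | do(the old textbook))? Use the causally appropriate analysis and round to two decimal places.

Within every prior GPA band level the old textbook has the higher rate, yet pooled the new textbook does — Simpson's reversal.
The imbalance in prior GPA band arose from how students were allocated, not from anything the teaching method did; and prior GPA band independently affects the outcome. The pooled gap is confounded — condition on prior GPA band.
Standardising the old textbook to the population prior GPA band mix: 0.500·119/132 + 0.500·273/768 = 0.628.

0.63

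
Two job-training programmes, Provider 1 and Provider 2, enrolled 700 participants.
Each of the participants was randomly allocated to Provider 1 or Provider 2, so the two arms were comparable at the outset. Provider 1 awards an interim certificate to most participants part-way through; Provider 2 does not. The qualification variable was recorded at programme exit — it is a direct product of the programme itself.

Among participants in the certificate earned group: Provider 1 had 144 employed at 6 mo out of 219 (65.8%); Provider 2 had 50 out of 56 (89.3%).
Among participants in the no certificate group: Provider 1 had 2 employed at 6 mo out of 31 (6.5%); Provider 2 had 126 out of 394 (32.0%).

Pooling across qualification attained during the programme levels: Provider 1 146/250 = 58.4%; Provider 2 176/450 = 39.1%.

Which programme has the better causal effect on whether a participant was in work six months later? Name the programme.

Provider 1

The stratified and pooled comparisons disagree (Provider 2 wins within each qualification attained during the programme; Provider 1 wins overall), so the answer turns on the causal role of qualification attained during the programme.
Qualification attained during the programme is recorded after the programme and is itself shifted by it — it sits on the causal path from programme to outcome. Conditioning on a mediator would strip out part of the effect we want; the pooled comparison gives the total causal effect.
Pooled: Provider 1 58.4% vs Provider 2 39.1%; Provider 1 is higher overall.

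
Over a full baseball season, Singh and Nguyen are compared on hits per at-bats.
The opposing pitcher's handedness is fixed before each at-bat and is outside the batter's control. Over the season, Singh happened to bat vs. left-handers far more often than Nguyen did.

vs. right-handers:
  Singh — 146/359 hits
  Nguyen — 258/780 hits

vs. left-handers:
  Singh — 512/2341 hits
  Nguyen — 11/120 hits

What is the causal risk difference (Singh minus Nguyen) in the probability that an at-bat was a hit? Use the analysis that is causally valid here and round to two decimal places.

Nothing the player does changes pitcher handedness; the imbalance is an allocation artefact. With pitcher handedness also predicting the outcome, the pooled figure is confounded, and the within-stratum comparison is the causal one.
Adjusting over the population distribution of pitcher handedness: 0.316·(0.407−0.331) + 0.684·(0.219−0.092) = +0.111.

+0.11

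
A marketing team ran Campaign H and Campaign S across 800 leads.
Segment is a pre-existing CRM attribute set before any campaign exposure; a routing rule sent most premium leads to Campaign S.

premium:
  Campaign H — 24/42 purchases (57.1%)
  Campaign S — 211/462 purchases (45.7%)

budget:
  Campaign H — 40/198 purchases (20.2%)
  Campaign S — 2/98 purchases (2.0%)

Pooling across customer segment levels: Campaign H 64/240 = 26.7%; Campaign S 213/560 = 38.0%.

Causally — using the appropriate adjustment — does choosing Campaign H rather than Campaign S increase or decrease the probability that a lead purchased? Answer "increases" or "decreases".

The customer segment-specific comparison favours Campaign H throughout, but the pooled figures favour Campaign S. The question is whether to condition on customer segment.
Customer segment differs across campaigns for reasons unrelated to any effect of the campaign itself, and it separately predicts the outcome — a classic confounder. We must compare within customer segment levels.
Within each level — premium: 57.1% vs 45.7%; budget: 20.2% vs 2.0% — Campaign H is higher every time.

increases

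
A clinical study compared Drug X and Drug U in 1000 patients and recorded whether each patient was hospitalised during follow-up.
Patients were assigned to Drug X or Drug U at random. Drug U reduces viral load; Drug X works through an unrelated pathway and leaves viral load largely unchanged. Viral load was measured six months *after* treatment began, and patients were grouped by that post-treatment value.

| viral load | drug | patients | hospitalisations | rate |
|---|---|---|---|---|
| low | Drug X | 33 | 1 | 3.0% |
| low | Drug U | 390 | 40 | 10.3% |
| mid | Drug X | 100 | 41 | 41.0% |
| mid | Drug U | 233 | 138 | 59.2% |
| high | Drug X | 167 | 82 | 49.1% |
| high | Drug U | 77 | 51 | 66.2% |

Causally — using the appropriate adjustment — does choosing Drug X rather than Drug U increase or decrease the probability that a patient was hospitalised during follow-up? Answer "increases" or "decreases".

increases

Viral load lies on the pathway drug → viral load → outcome, so adjusting for it blocks the indirect effect. For the total causal effect of drug, use the unadjusted pooled rates.
Pooled: Drug X 41.3% vs Drug U 32.7%; Drug U is lower overall.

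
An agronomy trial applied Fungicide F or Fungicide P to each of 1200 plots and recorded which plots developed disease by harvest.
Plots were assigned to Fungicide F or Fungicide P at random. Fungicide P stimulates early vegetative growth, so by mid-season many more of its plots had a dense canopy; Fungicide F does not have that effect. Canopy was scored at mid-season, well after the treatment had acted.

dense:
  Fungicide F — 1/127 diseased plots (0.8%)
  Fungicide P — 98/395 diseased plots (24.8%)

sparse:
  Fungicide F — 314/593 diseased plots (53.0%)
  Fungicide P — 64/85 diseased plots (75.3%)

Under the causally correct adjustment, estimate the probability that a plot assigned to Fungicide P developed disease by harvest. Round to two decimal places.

The mid-season canopy-specific comparison favours Fungicide F throughout, but the pooled figures favour Fungicide P. The question is whether to condition on mid-season canopy.
Mid-season canopy here is a post-treatment variable shaped by the fungicide; conditioning on it would introduce bias rather than remove it. The overall comparison is the causal one.
So P(outcome | do(Fungicide P)) is just the pooled rate for Fungicide P: 162/480 = 0.338.

0.34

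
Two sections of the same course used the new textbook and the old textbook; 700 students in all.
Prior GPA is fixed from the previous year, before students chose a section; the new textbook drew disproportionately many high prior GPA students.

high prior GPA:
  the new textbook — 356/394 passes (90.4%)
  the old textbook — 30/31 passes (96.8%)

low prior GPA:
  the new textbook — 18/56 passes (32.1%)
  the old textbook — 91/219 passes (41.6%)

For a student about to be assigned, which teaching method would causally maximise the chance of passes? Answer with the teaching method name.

the old textbook

the old textbook is higher inside every prior GPA band stratum but the new textbook is higher in aggregate. Whether to stratify depends on how prior GPA band relates to the teaching method.
Prior GPA band differs across teaching methods for reasons unrelated to any effect of the teaching method itself, and it separately predicts the outcome — a classic confounder. We must compare within prior GPA band levels.
Within each level — high prior GPA: 90.4% vs 96.8%; low prior GPA: 32.1% vs 41.6% — the old textbook is higher every time.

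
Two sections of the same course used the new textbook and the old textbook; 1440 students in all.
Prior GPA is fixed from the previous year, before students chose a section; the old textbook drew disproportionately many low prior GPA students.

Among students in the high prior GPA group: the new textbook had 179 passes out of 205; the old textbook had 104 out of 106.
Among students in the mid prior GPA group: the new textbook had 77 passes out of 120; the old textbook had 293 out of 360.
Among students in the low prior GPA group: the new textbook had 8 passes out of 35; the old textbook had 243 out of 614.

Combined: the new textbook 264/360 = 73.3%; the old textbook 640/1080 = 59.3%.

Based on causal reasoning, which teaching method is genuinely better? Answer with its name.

the old textbook

Prior GPA band satisfies the back-door criterion: it is not a descendant of the teaching method, and it blocks the spurious path from teaching method to outcome. Adjusting for it (i.e., using the within-prior GPA band rates) gives the causal effect.
Within each level — high prior GPA: 87.3% vs 98.1%; mid prior GPA: 64.2% vs 81.4%; low prior GPA: 22.9% vs 39.6% — the old textbook is higher every time.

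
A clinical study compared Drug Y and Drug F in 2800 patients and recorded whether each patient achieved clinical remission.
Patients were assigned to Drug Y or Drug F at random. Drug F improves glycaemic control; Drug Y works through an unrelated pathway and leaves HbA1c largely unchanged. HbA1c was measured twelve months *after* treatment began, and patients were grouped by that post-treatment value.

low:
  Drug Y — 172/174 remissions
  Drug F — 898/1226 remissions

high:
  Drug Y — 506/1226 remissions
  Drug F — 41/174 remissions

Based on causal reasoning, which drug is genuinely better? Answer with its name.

Within every HbA1c level Drug Y has the higher rate, yet pooled Drug F does — Simpson's reversal.
HbA1c here is a post-treatment variable shaped by the drug; conditioning on it would introduce bias rather than remove it. The overall comparison is the causal one.
Pooled: Drug Y 48.4% vs Drug F 67.1%; Drug F is higher overall.

Drug F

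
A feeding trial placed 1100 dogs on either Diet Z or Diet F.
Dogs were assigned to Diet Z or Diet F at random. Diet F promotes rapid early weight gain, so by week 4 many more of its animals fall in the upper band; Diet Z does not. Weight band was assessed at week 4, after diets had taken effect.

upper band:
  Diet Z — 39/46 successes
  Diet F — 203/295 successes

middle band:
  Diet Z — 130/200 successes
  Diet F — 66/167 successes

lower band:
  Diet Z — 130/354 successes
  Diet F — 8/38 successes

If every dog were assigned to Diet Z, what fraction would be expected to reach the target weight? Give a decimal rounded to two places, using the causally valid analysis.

Week-4 weight band is downstream of the diet. One should not condition on a consequence of treatment, so the overall rates are the right comparison.
So P(outcome | do(Diet Z)) is just the pooled rate for Diet Z: 299/600 = 0.498.

0.50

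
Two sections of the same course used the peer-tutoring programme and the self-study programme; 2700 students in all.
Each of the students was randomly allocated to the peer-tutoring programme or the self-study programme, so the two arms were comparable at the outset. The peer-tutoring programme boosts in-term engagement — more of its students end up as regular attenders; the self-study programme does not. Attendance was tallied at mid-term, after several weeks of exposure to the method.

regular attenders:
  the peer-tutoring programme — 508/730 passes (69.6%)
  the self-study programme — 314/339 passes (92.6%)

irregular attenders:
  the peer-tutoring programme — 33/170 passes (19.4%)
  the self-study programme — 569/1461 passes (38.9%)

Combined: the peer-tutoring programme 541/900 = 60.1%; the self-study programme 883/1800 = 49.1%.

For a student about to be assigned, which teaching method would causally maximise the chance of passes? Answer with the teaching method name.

The stratified and pooled comparisons disagree (the self-study programme wins within each mid-term attendance; the peer-tutoring programme wins overall), so the answer turns on the causal role of mid-term attendance.
The distribution of mid-term attendance is itself part of what the teaching method does — it is an intermediate outcome. Holding it fixed would remove that part of the effect; the total effect is the pooled difference.
Pooled: the peer-tutoring programme 60.1% vs the self-study programme 49.1%; the peer-tutoring programme is higher overall.

the peer-tutoring programme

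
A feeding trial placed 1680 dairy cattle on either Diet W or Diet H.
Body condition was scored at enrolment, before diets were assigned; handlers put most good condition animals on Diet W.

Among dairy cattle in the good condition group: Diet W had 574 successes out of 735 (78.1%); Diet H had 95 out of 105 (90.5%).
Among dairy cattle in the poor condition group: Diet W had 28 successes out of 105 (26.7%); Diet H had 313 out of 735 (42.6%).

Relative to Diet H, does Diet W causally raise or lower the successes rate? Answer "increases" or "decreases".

decreases

The stratified and pooled comparisons disagree (Diet H wins within each starting body condition; Diet W wins overall), so the answer turns on the causal role of starting body condition.
Here starting body condition is a common cause — it drives both which diet a case falls under and the outcome. The crude comparison mixes populations; the stratum-specific rates are the causally relevant ones.
Within each level — good condition: 78.1% vs 90.5%; poor condition: 26.7% vs 42.6% — Diet H is higher every time.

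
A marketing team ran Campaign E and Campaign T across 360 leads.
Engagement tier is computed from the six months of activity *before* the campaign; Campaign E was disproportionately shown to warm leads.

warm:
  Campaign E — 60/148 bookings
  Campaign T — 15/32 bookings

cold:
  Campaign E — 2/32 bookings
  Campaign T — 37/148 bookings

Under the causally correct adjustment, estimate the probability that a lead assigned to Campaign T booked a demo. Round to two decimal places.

Engagement tier satisfies the back-door criterion: it is not a descendant of the campaign, and it blocks the spurious path from campaign to outcome. Adjusting for it (i.e., using the within-engagement tier rates) gives the causal effect.
Standardising Campaign T to the population engagement tier mix: 0.500·15/32 + 0.500·37/148 = 0.359.

0.36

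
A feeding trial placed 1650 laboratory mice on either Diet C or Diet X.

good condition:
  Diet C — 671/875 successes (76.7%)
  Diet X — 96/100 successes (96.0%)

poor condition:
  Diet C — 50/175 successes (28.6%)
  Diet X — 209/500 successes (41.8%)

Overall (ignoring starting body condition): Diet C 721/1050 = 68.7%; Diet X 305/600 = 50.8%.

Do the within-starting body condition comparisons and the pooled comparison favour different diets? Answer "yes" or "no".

yes

Within each starting body condition level (good condition 76.7% vs 96.0%; poor condition 28.6% vs 41.8%), Diet X has the higher rate every time. Pooled: 68.7% vs 50.8% — Diet C has the higher rate overall. The two comparisons disagree.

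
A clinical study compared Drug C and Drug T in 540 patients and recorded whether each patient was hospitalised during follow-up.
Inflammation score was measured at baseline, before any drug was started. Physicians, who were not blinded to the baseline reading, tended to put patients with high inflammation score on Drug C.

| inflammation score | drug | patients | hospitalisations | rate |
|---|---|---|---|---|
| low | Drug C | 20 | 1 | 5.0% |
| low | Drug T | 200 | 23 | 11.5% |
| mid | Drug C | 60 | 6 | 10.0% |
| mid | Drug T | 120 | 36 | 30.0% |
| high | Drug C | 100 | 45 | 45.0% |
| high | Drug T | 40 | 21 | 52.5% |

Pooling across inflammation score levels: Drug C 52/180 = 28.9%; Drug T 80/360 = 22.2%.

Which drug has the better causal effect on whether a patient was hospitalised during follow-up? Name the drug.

Since inflammation score is a pre-existing factor (not a product of the drug) and it affects the outcome on its own, it is a confounder. The stratified rates, not the pooled rate, identify the causal effect.
Within each level — low: 5.0% vs 11.5%; mid: 10.0% vs 30.0%; high: 45.0% vs 52.5% — Drug C is lower every time.

Drug C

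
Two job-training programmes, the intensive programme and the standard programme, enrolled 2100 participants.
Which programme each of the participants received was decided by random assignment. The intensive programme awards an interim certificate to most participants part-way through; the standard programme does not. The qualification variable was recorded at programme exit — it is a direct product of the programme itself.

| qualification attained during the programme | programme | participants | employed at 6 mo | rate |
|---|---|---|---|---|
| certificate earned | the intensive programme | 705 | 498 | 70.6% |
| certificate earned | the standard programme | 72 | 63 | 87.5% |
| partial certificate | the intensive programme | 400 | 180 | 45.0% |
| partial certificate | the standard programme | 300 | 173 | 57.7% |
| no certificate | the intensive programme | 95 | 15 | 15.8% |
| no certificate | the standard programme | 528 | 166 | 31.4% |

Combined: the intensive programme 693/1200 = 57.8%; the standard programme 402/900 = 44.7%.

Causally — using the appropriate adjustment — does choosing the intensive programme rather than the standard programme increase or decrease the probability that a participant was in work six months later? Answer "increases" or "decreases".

The distribution of qualification attained during the programme is itself part of what the programme does — it is an intermediate outcome. Holding it fixed would remove that part of the effect; the total effect is the pooled difference.
Pooled: the intensive programme 57.8% vs the standard programme 44.7%; the intensive programme is higher overall.

increases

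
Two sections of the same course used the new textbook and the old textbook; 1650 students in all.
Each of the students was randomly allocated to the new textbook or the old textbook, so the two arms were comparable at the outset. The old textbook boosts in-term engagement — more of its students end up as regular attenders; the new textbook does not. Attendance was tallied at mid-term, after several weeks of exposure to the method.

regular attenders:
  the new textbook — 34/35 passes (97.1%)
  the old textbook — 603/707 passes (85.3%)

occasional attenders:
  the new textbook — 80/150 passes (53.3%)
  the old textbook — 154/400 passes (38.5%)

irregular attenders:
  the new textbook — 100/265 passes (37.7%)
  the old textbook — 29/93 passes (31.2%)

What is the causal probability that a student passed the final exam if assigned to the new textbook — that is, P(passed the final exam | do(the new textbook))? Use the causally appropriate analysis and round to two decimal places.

Stratifying would compare teaching methods among students the teaching methods themselves sorted into mid-term attendance groups — a form of selection on an intermediate. The unconditioned pooled rates give the total causal effect.
So P(outcome | do(the new textbook)) is just the pooled rate for the new textbook: 214/450 = 0.476.

0.48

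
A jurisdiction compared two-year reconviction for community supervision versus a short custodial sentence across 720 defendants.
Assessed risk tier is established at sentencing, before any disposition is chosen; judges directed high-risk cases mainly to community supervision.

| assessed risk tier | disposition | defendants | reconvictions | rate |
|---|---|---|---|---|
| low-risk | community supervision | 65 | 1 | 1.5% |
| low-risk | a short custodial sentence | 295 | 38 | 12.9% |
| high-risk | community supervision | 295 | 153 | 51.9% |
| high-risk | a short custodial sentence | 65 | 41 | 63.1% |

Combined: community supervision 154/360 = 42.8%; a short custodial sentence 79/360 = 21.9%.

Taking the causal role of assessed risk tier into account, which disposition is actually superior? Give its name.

community supervision

The assessed risk tier-specific comparison favours community supervision throughout, but the pooled figures favour a short custodial sentence. The question is whether to condition on assessed risk tier.
Assessed risk tier differs across dispositions for reasons unrelated to any effect of the disposition itself, and it separately predicts the outcome — a classic confounder. We must compare within assessed risk tier levels.
Within each level — low-risk: 1.5% vs 12.9%; high-risk: 51.9% vs 63.1% — community supervision is lower every time.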